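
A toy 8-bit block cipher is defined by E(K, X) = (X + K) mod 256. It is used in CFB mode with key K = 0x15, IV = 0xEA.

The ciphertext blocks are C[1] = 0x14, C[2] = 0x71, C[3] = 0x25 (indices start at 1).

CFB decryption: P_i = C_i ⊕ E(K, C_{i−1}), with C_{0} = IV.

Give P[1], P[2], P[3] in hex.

P[1] = 0xEB, P[2] = 0x58, P[3] = 0xA3

P[1]: E(K, 0xEA) = 0xFF; 0x14 ⊕ 0xFF = 0xEB.
P[2]: E(K, 0x14) = 0x29; 0x71 ⊕ 0x29 = 0x58.
P[3]: E(K, 0x71) = 0x86; 0x25 ⊕ 0x86 = 0xA3.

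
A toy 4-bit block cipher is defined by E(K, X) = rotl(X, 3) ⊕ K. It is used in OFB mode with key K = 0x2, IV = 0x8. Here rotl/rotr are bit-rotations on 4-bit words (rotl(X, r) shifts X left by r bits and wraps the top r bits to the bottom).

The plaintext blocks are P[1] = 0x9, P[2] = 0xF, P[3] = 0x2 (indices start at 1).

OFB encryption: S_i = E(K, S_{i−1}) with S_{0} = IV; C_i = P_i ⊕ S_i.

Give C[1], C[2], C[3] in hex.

C[1]: S = E(K, 0x8) = 0x6; 0x9 ⊕ 0x6 = 0xF.
C[2]: S = E(K, 0x6) = 0x1; 0xF ⊕ 0x1 = 0xE.
C[3]: S = E(K, 0x1) = 0xA; 0x2 ⊕ 0xA = 0x8.

C[1] = 0xF, C[2] = 0xE, C[3] = 0x8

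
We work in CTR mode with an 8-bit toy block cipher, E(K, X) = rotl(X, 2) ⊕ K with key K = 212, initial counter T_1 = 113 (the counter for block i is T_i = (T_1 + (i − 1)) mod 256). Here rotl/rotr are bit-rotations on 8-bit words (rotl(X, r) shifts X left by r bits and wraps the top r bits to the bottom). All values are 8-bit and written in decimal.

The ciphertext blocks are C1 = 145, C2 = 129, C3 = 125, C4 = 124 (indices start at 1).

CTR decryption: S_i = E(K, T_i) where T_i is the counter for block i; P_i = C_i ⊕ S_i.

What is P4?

P4: T = 116, S = E(K, T) = 5; 124 ⊕ 5 = 121.

P4 = 121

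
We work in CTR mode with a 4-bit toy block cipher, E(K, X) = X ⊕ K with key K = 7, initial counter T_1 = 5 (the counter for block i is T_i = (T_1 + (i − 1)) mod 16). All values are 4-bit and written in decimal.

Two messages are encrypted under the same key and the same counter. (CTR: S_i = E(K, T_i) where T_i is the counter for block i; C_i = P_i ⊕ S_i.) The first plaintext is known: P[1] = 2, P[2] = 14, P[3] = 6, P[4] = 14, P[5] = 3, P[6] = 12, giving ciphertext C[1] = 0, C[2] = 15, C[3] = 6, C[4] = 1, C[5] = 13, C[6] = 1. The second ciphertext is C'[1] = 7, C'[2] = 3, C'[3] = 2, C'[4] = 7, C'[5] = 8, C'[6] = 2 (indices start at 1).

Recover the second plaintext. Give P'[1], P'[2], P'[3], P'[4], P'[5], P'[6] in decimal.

In CTR with a reused counter, both messages share the same keystream S_i, so C_i ⊕ C'_i = P_i ⊕ P'_i and thus P'_i = P_i ⊕ C_i ⊕ C'_i.
P'[1]: 2 ⊕ 0 ⊕ 7 = 5.
P'[2]: 14 ⊕ 15 ⊕ 3 = 2.
P'[3]: 6 ⊕ 6 ⊕ 2 = 2.
P'[4]: 14 ⊕ 1 ⊕ 7 = 8.
P'[5]: 3 ⊕ 13 ⊕ 8 = 6.
P'[6]: 12 ⊕ 1 ⊕ 2 = 15.

P'[1] = 5, P'[2] = 2, P'[3] = 2, P'[4] = 8, P'[5] = 6, P'[6] = 15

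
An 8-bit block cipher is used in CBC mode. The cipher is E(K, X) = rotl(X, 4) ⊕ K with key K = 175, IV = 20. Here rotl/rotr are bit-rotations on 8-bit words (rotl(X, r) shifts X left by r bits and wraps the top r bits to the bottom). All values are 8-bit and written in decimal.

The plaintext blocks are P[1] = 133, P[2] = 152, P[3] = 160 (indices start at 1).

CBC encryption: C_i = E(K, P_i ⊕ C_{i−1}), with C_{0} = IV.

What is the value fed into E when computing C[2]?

C[1]: P[1] ⊕ 20 = 145; E(K, 145) = 182.
C[2]: P[2] ⊕ 182 = 46; E(K, 46) = 77.
So the input to E for block [2] is 46.

46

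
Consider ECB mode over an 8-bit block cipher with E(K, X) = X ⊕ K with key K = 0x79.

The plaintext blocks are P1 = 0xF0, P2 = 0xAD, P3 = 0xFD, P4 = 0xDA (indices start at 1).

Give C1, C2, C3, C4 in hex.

ECB encryption: C_i = E(K, P_i).
C1: E(K, 0xF0) = 0x89.
C2: E(K, 0xAD) = 0xD4.
C3: E(K, 0xFD) = 0x84.
C4: E(K, 0xDA) = 0xA3.

C1 = 0x89, C2 = 0xD4, C3 = 0x84, C4 = 0xA3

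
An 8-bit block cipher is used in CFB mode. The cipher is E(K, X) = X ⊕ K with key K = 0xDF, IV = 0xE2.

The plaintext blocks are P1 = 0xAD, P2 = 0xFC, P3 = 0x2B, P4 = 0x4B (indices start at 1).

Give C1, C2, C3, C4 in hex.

CFB encryption: C_i = P_i ⊕ E(K, C_{i−1}), with C_{0} = IV.
C1: E(K, 0xE2) = 0x3D; 0xAD ⊕ 0x3D = 0x90.
C2: E(K, 0x90) = 0x4F; 0xFC ⊕ 0x4F = 0xB3.
C3: E(K, 0xB3) = 0x6C; 0x2B ⊕ 0x6C = 0x47.
C4: E(K, 0x47) = 0x98; 0x4B ⊕ 0x98 = 0xD3.

C1 = 0x90, C2 = 0xB3, C3 = 0x47, C4 = 0xD3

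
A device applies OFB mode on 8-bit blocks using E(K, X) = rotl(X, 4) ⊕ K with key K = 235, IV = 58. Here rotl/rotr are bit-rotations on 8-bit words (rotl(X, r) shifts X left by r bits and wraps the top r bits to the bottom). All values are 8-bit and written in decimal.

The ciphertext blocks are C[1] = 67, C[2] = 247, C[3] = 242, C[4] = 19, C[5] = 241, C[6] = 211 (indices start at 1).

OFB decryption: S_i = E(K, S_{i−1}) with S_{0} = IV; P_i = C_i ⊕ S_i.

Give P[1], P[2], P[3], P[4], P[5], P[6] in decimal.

P[1]: S = E(K, 58) = 72; 67 ⊕ 72 = 11.
P[2]: S = E(K, 72) = 111; 247 ⊕ 111 = 152.
P[3]: S = E(K, 111) = 29; 242 ⊕ 29 = 239.
P[4]: S = E(K, 29) = 58; 19 ⊕ 58 = 41.
P[5]: S = E(K, 58) = 72; 241 ⊕ 72 = 185.
P[6]: S = E(K, 72) = 111; 211 ⊕ 111 = 188.

P[1] = 11, P[2] = 152, P[3] = 239, P[4] = 41, P[5] = 185, P[6] = 188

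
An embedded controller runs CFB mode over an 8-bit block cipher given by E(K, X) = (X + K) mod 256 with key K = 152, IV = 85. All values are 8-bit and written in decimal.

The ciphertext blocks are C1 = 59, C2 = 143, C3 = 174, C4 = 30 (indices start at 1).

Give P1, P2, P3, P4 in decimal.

P1 = 214, P2 = 92, P3 = 137, P4 = 88

CFB decryption: P_i = C_i ⊕ E(K, C_{i−1}), with C_{0} = IV.
P1: E(K, 85) = 237; 59 ⊕ 237 = 214.
P2: E(K, 59) = 211; 143 ⊕ 211 = 92.
P3: E(K, 143) = 39; 174 ⊕ 39 = 137.
P4: E(K, 174) = 70; 30 ⊕ 70 = 88.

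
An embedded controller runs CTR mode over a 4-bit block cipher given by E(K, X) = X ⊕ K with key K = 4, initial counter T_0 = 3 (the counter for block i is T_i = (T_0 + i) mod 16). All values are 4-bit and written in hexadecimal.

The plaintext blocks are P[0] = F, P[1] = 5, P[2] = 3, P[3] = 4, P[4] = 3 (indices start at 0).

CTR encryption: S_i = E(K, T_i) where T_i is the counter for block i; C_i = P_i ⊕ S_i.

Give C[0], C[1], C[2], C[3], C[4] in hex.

C[0] = 8, C[1] = 5, C[2] = 2, C[3] = 6, C[4] = 0

C[0]: T = 3, S = E(K, T) = 7; F ⊕ 7 = 8.
C[1]: T = 4, S = E(K, T) = 0; 5 ⊕ 0 = 5.
C[2]: T = 5, S = E(K, T) = 1; 3 ⊕ 1 = 2.
C[3]: T = 6, S = E(K, T) = 2; 4 ⊕ 2 = 6.
C[4]: T = 7, S = E(K, T) = 3; 3 ⊕ 3 = 0.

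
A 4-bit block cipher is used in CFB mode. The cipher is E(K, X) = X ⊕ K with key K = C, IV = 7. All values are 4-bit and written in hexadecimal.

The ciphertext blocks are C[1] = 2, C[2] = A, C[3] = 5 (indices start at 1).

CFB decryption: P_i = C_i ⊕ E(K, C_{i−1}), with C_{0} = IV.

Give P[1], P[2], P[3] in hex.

P[1] = 9, P[2] = 4, P[3] = 3

P[1]: E(K, 7) = B; 2 ⊕ B = 9.
P[2]: E(K, 2) = E; A ⊕ E = 4.
P[3]: E(K, A) = 6; 5 ⊕ 6 = 3.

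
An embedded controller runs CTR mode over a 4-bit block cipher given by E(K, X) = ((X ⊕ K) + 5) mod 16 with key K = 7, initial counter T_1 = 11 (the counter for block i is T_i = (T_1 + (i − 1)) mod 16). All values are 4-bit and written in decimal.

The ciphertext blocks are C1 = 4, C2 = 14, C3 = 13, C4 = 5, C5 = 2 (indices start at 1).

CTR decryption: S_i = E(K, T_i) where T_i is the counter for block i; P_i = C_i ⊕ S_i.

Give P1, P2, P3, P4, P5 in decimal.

P1 = 5, P2 = 14, P3 = 2, P4 = 11, P5 = 15

P1: T = 11, S = E(K, T) = 1; 4 ⊕ 1 = 5.
P2: T = 12, S = E(K, T) = 0; 14 ⊕ 0 = 14.
P3: T = 13, S = E(K, T) = 15; 13 ⊕ 15 = 2.
P4: T = 14, S = E(K, T) = 14; 5 ⊕ 14 = 11.
P5: T = 15, S = E(K, T) = 13; 2 ⊕ 13 = 15.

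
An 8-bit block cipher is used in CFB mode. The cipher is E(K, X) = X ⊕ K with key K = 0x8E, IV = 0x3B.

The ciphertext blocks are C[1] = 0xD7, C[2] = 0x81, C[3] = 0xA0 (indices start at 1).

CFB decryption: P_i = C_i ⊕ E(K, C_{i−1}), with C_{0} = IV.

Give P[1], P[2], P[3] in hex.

P[1]: E(K, 0x3B) = 0xB5; 0xD7 ⊕ 0xB5 = 0x62.
P[2]: E(K, 0xD7) = 0x59; 0x81 ⊕ 0x59 = 0xD8.
P[3]: E(K, 0x81) = 0x0F; 0xA0 ⊕ 0x0F = 0xAF.

P[1] = 0x62, P[2] = 0xD8, P[3] = 0xAF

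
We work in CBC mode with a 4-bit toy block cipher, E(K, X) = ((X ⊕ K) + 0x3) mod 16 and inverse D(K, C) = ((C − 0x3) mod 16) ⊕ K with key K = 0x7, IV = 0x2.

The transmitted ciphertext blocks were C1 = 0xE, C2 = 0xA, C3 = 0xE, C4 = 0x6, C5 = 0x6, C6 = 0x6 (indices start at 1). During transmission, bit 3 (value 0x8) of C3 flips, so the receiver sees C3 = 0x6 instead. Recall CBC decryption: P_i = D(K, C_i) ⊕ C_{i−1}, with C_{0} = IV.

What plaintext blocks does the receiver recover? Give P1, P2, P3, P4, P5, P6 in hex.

P1 = 0xE, P2 = 0xE, P3 = 0xE, P4 = 0x2, P5 = 0x2, P6 = 0x2

Only C3 changed, to 0x6. In CBC, a change in C_i garbles P_i and flips the same bit in P_{i+1}. Decrypting the received ciphertext:
P1: D(K, 0xE) = 0xC; 0xC ⊕ 0x2 = 0xE.
P2: D(K, 0xA) = 0x0; 0x0 ⊕ 0xE = 0xE.
P3: D(K, 0x6) = 0x4; 0x4 ⊕ 0xA = 0xE.
P4: D(K, 0x6) = 0x4; 0x4 ⊕ 0x6 = 0x2.
P5: D(K, 0x6) = 0x4; 0x4 ⊕ 0x6 = 0x2.
P6: D(K, 0x6) = 0x4; 0x4 ⊕ 0x6 = 0x2.
Blocks that differ from the original plaintext: P3, P4.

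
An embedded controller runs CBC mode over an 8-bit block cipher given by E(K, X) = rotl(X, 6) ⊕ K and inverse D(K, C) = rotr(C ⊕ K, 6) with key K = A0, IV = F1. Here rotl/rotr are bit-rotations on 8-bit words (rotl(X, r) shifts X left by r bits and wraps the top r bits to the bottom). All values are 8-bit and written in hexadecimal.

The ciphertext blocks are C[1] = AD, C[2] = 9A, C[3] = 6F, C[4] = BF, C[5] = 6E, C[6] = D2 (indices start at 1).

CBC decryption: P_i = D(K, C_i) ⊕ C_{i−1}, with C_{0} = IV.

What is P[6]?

P[6]: D(K, D2) = C9; C9 ⊕ 6E = A7.

P[6] = A7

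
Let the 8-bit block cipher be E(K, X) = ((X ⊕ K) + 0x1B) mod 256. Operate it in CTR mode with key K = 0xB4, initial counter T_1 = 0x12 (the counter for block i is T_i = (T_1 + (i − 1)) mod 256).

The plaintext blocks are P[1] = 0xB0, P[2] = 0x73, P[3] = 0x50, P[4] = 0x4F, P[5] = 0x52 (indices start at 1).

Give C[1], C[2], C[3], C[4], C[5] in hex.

CTR encryption: S_i = E(K, T_i) where T_i is the counter for block i; C_i = P_i ⊕ S_i.
C[1]: T = 0x12, S = E(K, T) = 0xC1; 0xB0 ⊕ 0xC1 = 0x71.
C[2]: T = 0x13, S = E(K, T) = 0xC2; 0x73 ⊕ 0xC2 = 0xB1.
C[3]: T = 0x14, S = E(K, T) = 0xBB; 0x50 ⊕ 0xBB = 0xEB.
C[4]: T = 0x15, S = E(K, T) = 0xBC; 0x4F ⊕ 0xBC = 0xF3.
C[5]: T = 0x16, S = E(K, T) = 0xBD; 0x52 ⊕ 0xBD = 0xEF.

C[1] = 0x71, C[2] = 0xB1, C[3] = 0xEB, C[4] = 0xF3, C[5] = 0xEF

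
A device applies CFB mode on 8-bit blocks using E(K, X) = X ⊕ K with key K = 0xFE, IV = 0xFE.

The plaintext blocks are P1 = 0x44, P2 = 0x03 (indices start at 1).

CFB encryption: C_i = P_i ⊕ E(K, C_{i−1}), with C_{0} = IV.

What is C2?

C1: E(K, 0xFE) = 0x00; 0x44 ⊕ 0x00 = 0x44.
C2: E(K, 0x44) = 0xBA; 0x03 ⊕ 0xBA = 0xB9.

C2 = 0xB9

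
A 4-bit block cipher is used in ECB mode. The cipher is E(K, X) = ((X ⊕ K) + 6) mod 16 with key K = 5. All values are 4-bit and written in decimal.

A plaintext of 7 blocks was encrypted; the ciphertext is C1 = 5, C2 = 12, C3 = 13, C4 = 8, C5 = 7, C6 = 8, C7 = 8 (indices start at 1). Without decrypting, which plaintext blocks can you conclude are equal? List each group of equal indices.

ECB encrypts each block independently with the same key, so equal ciphertext blocks imply equal plaintext blocks.
C4 = C6 = C7 = 8, so P4 = P6 = P7.

P4 = P6 = P7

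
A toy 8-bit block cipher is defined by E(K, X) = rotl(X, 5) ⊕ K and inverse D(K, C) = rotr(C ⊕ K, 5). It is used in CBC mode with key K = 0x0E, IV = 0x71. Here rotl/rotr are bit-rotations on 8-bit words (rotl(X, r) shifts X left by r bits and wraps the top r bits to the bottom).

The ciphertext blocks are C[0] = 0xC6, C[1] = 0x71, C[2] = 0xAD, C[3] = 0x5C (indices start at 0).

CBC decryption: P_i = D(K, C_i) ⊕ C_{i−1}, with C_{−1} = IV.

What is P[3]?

P[3]: D(K, 0x5C) = 0x92; 0x92 ⊕ 0xAD = 0x3F.

P[3] = 0x3F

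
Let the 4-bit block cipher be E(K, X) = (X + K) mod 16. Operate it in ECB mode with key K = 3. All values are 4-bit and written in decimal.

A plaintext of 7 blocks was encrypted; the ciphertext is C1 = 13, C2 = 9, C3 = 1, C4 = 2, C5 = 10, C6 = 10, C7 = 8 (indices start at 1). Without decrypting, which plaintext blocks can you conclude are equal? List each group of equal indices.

ECB encrypts each block independently with the same key, so equal ciphertext blocks imply equal plaintext blocks.
C5 = C6 = 10, so P5 = P6.

P5 = P6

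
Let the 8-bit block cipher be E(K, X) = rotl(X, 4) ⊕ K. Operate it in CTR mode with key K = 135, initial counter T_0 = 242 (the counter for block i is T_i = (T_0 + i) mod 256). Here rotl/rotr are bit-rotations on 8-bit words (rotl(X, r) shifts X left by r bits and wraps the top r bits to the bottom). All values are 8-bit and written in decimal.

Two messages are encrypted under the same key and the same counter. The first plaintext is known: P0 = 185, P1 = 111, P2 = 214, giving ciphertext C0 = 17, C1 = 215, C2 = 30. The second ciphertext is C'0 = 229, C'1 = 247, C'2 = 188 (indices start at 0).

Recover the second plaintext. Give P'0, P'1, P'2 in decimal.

P'0 = 77, P'1 = 79, P'2 = 116

In CTR with a reused counter, both messages share the same keystream S_i, so C_i ⊕ C'_i = P_i ⊕ P'_i and thus P'_i = P_i ⊕ C_i ⊕ C'_i.
P'0: 185 ⊕ 17 ⊕ 229 = 77.
P'1: 111 ⊕ 215 ⊕ 247 = 79.
P'2: 214 ⊕ 30 ⊕ 188 = 116.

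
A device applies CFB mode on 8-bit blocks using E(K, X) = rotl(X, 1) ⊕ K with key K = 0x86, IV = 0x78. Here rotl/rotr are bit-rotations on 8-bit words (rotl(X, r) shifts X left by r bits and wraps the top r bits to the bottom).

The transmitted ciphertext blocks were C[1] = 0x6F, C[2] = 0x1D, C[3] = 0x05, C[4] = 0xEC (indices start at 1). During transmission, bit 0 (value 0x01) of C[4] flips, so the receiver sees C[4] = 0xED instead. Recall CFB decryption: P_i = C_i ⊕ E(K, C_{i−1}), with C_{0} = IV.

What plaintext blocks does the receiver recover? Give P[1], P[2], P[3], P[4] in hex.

Only C[4] changed, to 0xED. In CFB, a change in C_i flips the same bit in P_i and garbles P_{i+1}. Decrypting the received ciphertext:
P[1]: E(K, 0x78) = 0x76; 0x6F ⊕ 0x76 = 0x19.
P[2]: E(K, 0x6F) = 0x58; 0x1D ⊕ 0x58 = 0x45.
P[3]: E(K, 0x1D) = 0xBC; 0x05 ⊕ 0xBC = 0xB9.
P[4]: E(K, 0x05) = 0x8C; 0xED ⊕ 0x8C = 0x61.
Blocks that differ from the original plaintext: P[4].

P[1] = 0x19, P[2] = 0x45, P[3] = 0xB9, P[4] = 0x61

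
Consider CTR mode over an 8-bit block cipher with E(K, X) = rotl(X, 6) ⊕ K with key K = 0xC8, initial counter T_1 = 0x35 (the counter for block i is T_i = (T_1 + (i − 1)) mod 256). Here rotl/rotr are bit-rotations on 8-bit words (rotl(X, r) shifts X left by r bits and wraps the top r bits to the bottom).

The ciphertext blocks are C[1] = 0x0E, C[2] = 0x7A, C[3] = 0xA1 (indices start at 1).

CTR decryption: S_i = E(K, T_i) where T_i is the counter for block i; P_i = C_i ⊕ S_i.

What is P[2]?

P[2] = 0x3F

P[2]: T = 0x36, S = E(K, T) = 0x45; 0x7A ⊕ 0x45 = 0x3F.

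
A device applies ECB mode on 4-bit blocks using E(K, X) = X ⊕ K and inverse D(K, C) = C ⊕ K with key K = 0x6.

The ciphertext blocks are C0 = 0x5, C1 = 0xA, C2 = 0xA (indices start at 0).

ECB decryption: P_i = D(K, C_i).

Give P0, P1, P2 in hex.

P0 = 0x3, P1 = 0xC, P2 = 0xC

P0: D(K, 0x5) = 0x3.
P1: D(K, 0xA) = 0xC.
P2: D(K, 0xA) = 0xC.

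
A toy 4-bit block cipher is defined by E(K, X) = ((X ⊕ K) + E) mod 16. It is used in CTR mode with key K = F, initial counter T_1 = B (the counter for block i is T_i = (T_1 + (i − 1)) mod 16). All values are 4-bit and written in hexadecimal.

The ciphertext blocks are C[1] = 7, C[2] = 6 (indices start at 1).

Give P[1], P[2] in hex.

CTR decryption: S_i = E(K, T_i) where T_i is the counter for block i; P_i = C_i ⊕ S_i.
P[1]: T = B, S = E(K, T) = 2; 7 ⊕ 2 = 5.
P[2]: T = C, S = E(K, T) = 1; 6 ⊕ 1 = 7.

P[1] = 5, P[2] = 7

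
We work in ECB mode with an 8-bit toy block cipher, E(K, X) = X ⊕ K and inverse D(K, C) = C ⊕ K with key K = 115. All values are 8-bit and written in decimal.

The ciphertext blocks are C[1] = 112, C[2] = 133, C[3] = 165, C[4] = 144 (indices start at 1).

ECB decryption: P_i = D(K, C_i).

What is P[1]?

P[1]: D(K, 112) = 3.

P[1] = 3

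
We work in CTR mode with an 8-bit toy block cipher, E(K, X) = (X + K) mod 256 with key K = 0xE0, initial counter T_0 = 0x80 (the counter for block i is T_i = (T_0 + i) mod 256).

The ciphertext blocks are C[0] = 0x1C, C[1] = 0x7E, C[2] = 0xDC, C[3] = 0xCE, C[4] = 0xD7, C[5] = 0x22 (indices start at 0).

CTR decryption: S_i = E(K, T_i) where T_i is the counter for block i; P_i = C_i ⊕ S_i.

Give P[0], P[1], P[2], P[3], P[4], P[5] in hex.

P[0]: T = 0x80, S = E(K, T) = 0x60; 0x1C ⊕ 0x60 = 0x7C.
P[1]: T = 0x81, S = E(K, T) = 0x61; 0x7E ⊕ 0x61 = 0x1F.
P[2]: T = 0x82, S = E(K, T) = 0x62; 0xDC ⊕ 0x62 = 0xBE.
P[3]: T = 0x83, S = E(K, T) = 0x63; 0xCE ⊕ 0x63 = 0xAD.
P[4]: T = 0x84, S = E(K, T) = 0x64; 0xD7 ⊕ 0x64 = 0xB3.
P[5]: T = 0x85, S = E(K, T) = 0x65; 0x22 ⊕ 0x65 = 0x47.

P[0] = 0x7C, P[1] = 0x1F, P[2] = 0xBE, P[3] = 0xAD, P[4] = 0xB3, P[5] = 0x47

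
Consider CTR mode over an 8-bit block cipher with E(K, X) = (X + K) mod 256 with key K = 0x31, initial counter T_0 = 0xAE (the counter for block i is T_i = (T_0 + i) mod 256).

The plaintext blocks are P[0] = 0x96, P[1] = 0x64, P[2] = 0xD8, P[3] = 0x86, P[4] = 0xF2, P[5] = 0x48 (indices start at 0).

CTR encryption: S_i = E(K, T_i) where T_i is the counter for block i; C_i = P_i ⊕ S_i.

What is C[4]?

C[4] = 0x11

C[0]: T = 0xAE, S = E(K, T) = 0xDF; 0x96 ⊕ 0xDF = 0x49.
C[1]: T = 0xAF, S = E(K, T) = 0xE0; 0x64 ⊕ 0xE0 = 0x84.
C[2]: T = 0xB0, S = E(K, T) = 0xE1; 0xD8 ⊕ 0xE1 = 0x39.
C[3]: T = 0xB1, S = E(K, T) = 0xE2; 0x86 ⊕ 0xE2 = 0x64.
C[4]: T = 0xB2, S = E(K, T) = 0xE3; 0xF2 ⊕ 0xE3 = 0x11.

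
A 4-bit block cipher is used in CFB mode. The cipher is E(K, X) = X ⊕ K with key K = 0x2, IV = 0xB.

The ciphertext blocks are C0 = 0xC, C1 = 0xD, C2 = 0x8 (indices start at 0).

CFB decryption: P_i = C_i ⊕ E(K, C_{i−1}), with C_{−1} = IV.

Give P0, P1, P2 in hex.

P0 = 0x5, P1 = 0x3, P2 = 0x7

P0: E(K, 0xB) = 0x9; 0xC ⊕ 0x9 = 0x5.
P1: E(K, 0xC) = 0xE; 0xD ⊕ 0xE = 0x3.
P2: E(K, 0xD) = 0xF; 0x8 ⊕ 0xF = 0x7.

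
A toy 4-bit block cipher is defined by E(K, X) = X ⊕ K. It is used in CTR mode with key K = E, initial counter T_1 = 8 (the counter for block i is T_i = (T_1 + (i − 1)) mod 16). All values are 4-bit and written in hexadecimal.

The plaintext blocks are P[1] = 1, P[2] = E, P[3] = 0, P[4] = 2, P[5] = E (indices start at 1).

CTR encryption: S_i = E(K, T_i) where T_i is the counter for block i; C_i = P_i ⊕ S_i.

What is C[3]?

C[1]: T = 8, S = E(K, T) = 6; 1 ⊕ 6 = 7.
C[2]: T = 9, S = E(K, T) = 7; E ⊕ 7 = 9.
C[3]: T = A, S = E(K, T) = 4; 0 ⊕ 4 = 4.

C[3] = 4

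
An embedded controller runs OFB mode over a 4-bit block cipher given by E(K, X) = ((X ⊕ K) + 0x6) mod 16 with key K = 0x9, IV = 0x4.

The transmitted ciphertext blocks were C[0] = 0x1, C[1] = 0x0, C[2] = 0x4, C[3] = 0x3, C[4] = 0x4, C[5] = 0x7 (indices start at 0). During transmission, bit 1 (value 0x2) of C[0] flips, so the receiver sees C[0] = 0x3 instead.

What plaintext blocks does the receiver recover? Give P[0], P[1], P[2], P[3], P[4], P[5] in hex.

P[0] = 0x0, P[1] = 0x0, P[2] = 0xB, P[3] = 0xF, P[4] = 0xF, P[5] = 0xF

OFB decryption: S_i = E(K, S_{i−1}) with S_{−1} = IV; P_i = C_i ⊕ S_i.
Only C[0] changed, to 0x3. In OFB, a change in C_i flips the same bit in P_i only; the keystream is unaffected. Decrypting the received ciphertext:
P[0]: S = E(K, 0x4) = 0x3; 0x3 ⊕ 0x3 = 0x0.
P[1]: S = E(K, 0x3) = 0x0; 0x0 ⊕ 0x0 = 0x0.
P[2]: S = E(K, 0x0) = 0xF; 0x4 ⊕ 0xF = 0xB.
P[3]: S = E(K, 0xF) = 0xC; 0x3 ⊕ 0xC = 0xF.
P[4]: S = E(K, 0xC) = 0xB; 0x4 ⊕ 0xB = 0xF.
P[5]: S = E(K, 0xB) = 0x8; 0x7 ⊕ 0x8 = 0xF.
Blocks that differ from the original plaintext: P[0].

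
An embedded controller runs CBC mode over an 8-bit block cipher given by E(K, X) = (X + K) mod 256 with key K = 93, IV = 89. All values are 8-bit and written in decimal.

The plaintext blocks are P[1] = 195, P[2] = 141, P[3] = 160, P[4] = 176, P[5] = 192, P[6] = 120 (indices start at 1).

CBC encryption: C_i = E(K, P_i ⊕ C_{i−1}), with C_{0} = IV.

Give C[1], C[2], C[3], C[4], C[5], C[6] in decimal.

C[1] = 247, C[2] = 215, C[3] = 212, C[4] = 193, C[5] = 94, C[6] = 131

C[1]: P[1] ⊕ 89 = 154; E(K, 154) = 247.
C[2]: P[2] ⊕ 247 = 122; E(K, 122) = 215.
C[3]: P[3] ⊕ 215 = 119; E(K, 119) = 212.
C[4]: P[4] ⊕ 212 = 100; E(K, 100) = 193.
C[5]: P[5] ⊕ 193 = 1; E(K, 1) = 94.
C[6]: P[6] ⊕ 94 = 38; E(K, 38) = 131.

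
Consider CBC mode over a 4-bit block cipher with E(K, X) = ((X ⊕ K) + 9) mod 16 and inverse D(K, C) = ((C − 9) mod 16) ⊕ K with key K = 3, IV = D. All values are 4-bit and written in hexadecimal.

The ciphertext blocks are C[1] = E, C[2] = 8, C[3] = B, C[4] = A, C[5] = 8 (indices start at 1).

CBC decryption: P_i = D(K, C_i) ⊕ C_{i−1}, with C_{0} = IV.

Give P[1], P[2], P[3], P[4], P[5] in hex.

P[1] = B, P[2] = 2, P[3] = 9, P[4] = 9, P[5] = 6

P[1]: D(K, E) = 6; 6 ⊕ D = B.
P[2]: D(K, 8) = C; C ⊕ E = 2.
P[3]: D(K, B) = 1; 1 ⊕ 8 = 9.
P[4]: D(K, A) = 2; 2 ⊕ B = 9.
P[5]: D(K, 8) = C; C ⊕ A = 6.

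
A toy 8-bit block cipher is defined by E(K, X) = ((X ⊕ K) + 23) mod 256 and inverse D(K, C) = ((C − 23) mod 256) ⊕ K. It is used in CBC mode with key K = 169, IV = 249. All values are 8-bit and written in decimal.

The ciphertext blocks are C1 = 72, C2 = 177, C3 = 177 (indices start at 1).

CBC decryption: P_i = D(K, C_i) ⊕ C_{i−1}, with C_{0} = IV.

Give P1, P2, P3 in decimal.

P1: D(K, 72) = 152; 152 ⊕ 249 = 97.
P2: D(K, 177) = 51; 51 ⊕ 72 = 123.
P3: D(K, 177) = 51; 51 ⊕ 177 = 130.

P1 = 97, P2 = 123, P3 = 130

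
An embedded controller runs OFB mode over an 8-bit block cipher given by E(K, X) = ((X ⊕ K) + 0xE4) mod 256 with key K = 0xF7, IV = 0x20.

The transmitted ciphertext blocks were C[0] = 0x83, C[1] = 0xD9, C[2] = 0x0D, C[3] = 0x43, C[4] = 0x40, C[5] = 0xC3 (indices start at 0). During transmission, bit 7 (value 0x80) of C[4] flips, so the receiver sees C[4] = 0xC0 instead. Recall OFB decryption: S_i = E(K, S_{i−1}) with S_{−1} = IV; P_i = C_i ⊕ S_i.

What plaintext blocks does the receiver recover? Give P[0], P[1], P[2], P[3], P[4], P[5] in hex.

Only C[4] changed, to 0xC0. In OFB, a change in C_i flips the same bit in P_i only; the keystream is unaffected. Decrypting the received ciphertext:
P[0]: S = E(K, 0x20) = 0xBB; 0x83 ⊕ 0xBB = 0x38.
P[1]: S = E(K, 0xBB) = 0x30; 0xD9 ⊕ 0x30 = 0xE9.
P[2]: S = E(K, 0x30) = 0xAB; 0x0D ⊕ 0xAB = 0xA6.
P[3]: S = E(K, 0xAB) = 0x40; 0x43 ⊕ 0x40 = 0x03.
P[4]: S = E(K, 0x40) = 0x9B; 0xC0 ⊕ 0x9B = 0x5B.
P[5]: S = E(K, 0x9B) = 0x50; 0xC3 ⊕ 0x50 = 0x93.
Blocks that differ from the original plaintext: P[4].

P[0] = 0x38, P[1] = 0xE9, P[2] = 0xA6, P[3] = 0x03, P[4] = 0x5B, P[5] = 0x93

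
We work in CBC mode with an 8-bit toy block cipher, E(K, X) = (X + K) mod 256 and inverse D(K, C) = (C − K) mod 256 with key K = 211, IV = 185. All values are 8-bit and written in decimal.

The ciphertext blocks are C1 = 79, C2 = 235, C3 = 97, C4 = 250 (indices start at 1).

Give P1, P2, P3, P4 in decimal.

CBC decryption: P_i = D(K, C_i) ⊕ C_{i−1}, with C_{0} = IV.
P1: D(K, 79) = 124; 124 ⊕ 185 = 197.
P2: D(K, 235) = 24; 24 ⊕ 79 = 87.
P3: D(K, 97) = 142; 142 ⊕ 235 = 101.
P4: D(K, 250) = 39; 39 ⊕ 97 = 70.

P1 = 197, P2 = 87, P3 = 101, P4 = 70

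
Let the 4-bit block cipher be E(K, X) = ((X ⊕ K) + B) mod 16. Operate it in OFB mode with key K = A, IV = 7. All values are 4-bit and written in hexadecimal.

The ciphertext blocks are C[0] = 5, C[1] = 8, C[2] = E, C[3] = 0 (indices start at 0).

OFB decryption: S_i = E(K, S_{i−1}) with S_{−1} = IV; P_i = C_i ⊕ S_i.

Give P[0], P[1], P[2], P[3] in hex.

P[0] = D, P[1] = 5, P[2] = C, P[3] = 3

P[0]: S = E(K, 7) = 8; 5 ⊕ 8 = D.
P[1]: S = E(K, 8) = D; 8 ⊕ D = 5.
P[2]: S = E(K, D) = 2; E ⊕ 2 = C.
P[3]: S = E(K, 2) = 3; 0 ⊕ 3 = 3.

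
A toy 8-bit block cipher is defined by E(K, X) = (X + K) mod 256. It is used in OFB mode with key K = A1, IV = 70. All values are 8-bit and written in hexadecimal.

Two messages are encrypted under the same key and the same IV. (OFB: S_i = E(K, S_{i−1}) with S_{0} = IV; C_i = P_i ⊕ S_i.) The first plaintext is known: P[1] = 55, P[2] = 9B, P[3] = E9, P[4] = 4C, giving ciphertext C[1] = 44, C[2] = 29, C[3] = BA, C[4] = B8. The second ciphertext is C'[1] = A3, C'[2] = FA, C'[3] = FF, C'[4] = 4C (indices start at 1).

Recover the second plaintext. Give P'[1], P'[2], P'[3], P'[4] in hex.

P'[1] = B2, P'[2] = 48, P'[3] = AC, P'[4] = B8

In OFB with a reused IV, both messages share the same keystream S_i, so C_i ⊕ C'_i = P_i ⊕ P'_i and thus P'_i = P_i ⊕ C_i ⊕ C'_i.
P'[1]: 55 ⊕ 44 ⊕ A3 = B2.
P'[2]: 9B ⊕ 29 ⊕ FA = 48.
P'[3]: E9 ⊕ BA ⊕ FF = AC.
P'[4]: 4C ⊕ B8 ⊕ 4C = B8.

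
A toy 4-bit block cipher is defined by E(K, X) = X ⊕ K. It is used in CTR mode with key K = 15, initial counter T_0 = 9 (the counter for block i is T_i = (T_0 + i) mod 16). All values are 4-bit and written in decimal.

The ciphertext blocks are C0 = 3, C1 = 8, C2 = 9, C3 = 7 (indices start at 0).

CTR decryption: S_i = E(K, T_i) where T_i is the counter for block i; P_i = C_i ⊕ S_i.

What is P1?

P1: T = 10, S = E(K, T) = 5; 8 ⊕ 5 = 13.

P1 = 13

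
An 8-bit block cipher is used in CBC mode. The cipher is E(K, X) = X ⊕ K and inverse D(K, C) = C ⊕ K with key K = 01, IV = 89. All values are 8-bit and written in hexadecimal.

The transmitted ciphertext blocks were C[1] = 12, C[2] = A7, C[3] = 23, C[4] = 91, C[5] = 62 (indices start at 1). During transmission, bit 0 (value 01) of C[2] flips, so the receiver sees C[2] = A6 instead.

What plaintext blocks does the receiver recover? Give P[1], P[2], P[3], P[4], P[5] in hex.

P[1] = 9A, P[2] = B5, P[3] = 84, P[4] = B3, P[5] = F2

CBC decryption: P_i = D(K, C_i) ⊕ C_{i−1}, with C_{0} = IV.
Only C[2] changed, to A6. In CBC, a change in C_i garbles P_i and flips the same bit in P_{i+1}. Decrypting the received ciphertext:
P[1]: D(K, 12) = 13; 13 ⊕ 89 = 9A.
P[2]: D(K, A6) = A7; A7 ⊕ 12 = B5.
P[3]: D(K, 23) = 22; 22 ⊕ A6 = 84.
P[4]: D(K, 91) = 90; 90 ⊕ 23 = B3.
P[5]: D(K, 62) = 63; 63 ⊕ 91 = F2.
Blocks that differ from the original plaintext: P[2], P[3].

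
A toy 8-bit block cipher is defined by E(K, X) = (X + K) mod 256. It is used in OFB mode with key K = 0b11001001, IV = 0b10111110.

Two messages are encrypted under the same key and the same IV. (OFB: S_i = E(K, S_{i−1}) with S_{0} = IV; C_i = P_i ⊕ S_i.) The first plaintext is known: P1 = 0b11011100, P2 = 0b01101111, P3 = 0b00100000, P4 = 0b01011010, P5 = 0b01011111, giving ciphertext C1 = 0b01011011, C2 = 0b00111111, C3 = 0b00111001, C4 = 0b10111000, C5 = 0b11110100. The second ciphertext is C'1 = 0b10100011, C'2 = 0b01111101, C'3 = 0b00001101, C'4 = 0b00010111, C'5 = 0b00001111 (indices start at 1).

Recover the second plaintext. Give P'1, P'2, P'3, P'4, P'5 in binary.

P'1 = 0b00100100, P'2 = 0b00101101, P'3 = 0b00010100, P'4 = 0b11110101, P'5 = 0b10100100

In OFB with a reused IV, both messages share the same keystream S_i, so C_i ⊕ C'_i = P_i ⊕ P'_i and thus P'_i = P_i ⊕ C_i ⊕ C'_i.
P'1: 0b11011100 ⊕ 0b01011011 ⊕ 0b10100011 = 0b00100100.
P'2: 0b01101111 ⊕ 0b00111111 ⊕ 0b01111101 = 0b00101101.
P'3: 0b00100000 ⊕ 0b00111001 ⊕ 0b00001101 = 0b00010100.
P'4: 0b01011010 ⊕ 0b10111000 ⊕ 0b00010111 = 0b11110101.
P'5: 0b01011111 ⊕ 0b11110100 ⊕ 0b00001111 = 0b10100100.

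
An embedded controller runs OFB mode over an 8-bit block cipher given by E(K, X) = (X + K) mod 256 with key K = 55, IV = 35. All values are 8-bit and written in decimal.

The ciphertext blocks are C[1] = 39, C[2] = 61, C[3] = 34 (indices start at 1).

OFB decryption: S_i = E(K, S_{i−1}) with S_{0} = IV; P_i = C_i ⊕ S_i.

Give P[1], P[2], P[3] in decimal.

P[1] = 125, P[2] = 172, P[3] = 234

P[1]: S = E(K, 35) = 90; 39 ⊕ 90 = 125.
P[2]: S = E(K, 90) = 145; 61 ⊕ 145 = 172.
P[3]: S = E(K, 145) = 200; 34 ⊕ 200 = 234.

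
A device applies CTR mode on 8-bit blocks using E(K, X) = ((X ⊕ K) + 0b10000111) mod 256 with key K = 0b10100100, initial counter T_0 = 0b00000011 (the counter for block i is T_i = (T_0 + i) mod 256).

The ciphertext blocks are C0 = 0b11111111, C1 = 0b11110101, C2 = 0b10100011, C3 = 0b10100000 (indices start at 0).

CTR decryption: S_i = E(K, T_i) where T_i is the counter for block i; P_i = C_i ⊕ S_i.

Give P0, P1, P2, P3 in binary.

P0: T = 0b00000011, S = E(K, T) = 0b00101110; 0b11111111 ⊕ 0b00101110 = 0b11010001.
P1: T = 0b00000100, S = E(K, T) = 0b00100111; 0b11110101 ⊕ 0b00100111 = 0b11010010.
P2: T = 0b00000101, S = E(K, T) = 0b00101000; 0b10100011 ⊕ 0b00101000 = 0b10001011.
P3: T = 0b00000110, S = E(K, T) = 0b00101001; 0b10100000 ⊕ 0b00101001 = 0b10001001.

P0 = 0b11010001, P1 = 0b11010010, P2 = 0b10001011, P3 = 0b10001001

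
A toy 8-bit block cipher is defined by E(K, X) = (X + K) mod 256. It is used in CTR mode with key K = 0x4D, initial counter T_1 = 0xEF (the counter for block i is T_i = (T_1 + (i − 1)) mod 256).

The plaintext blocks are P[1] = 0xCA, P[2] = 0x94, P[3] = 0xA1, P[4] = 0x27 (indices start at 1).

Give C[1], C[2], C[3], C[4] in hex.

CTR encryption: S_i = E(K, T_i) where T_i is the counter for block i; C_i = P_i ⊕ S_i.
C[1]: T = 0xEF, S = E(K, T) = 0x3C; 0xCA ⊕ 0x3C = 0xF6.
C[2]: T = 0xF0, S = E(K, T) = 0x3D; 0x94 ⊕ 0x3D = 0xA9.
C[3]: T = 0xF1, S = E(K, T) = 0x3E; 0xA1 ⊕ 0x3E = 0x9F.
C[4]: T = 0xF2, S = E(K, T) = 0x3F; 0x27 ⊕ 0x3F = 0x18.

C[1] = 0xF6, C[2] = 0xA9, C[3] = 0x9F, C[4] = 0x18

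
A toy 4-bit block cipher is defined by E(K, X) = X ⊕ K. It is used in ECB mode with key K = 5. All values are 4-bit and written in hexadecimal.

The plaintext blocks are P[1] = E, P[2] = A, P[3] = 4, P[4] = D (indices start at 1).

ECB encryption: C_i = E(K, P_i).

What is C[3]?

C[3]: E(K, 4) = 1.

C[3] = 1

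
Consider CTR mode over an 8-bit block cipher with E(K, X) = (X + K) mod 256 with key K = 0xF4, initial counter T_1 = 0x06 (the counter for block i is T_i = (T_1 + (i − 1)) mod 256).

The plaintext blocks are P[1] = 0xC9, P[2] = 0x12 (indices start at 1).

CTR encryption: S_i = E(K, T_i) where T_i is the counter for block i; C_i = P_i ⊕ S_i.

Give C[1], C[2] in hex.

C[1] = 0x33, C[2] = 0xE9

C[1]: T = 0x06, S = E(K, T) = 0xFA; 0xC9 ⊕ 0xFA = 0x33.
C[2]: T = 0x07, S = E(K, T) = 0xFB; 0x12 ⊕ 0xFB = 0xE9.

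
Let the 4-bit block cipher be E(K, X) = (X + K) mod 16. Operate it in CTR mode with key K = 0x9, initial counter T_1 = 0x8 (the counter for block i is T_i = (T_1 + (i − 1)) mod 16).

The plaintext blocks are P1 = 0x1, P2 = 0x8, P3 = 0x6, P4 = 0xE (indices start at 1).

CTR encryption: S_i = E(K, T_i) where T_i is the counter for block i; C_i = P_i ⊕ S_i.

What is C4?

C1: T = 0x8, S = E(K, T) = 0x1; 0x1 ⊕ 0x1 = 0x0.
C2: T = 0x9, S = E(K, T) = 0x2; 0x8 ⊕ 0x2 = 0xA.
C3: T = 0xA, S = E(K, T) = 0x3; 0x6 ⊕ 0x3 = 0x5.
C4: T = 0xB, S = E(K, T) = 0x4; 0xE ⊕ 0x4 = 0xA.

C4 = 0xA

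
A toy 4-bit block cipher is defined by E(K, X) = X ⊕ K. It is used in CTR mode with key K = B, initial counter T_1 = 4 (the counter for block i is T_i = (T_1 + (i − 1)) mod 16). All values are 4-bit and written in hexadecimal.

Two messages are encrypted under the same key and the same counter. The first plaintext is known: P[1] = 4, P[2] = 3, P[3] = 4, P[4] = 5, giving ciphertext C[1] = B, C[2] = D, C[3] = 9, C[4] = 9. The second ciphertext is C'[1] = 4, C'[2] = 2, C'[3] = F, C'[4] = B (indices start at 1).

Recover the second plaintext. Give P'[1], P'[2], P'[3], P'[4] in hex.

In CTR with a reused counter, both messages share the same keystream S_i, so C_i ⊕ C'_i = P_i ⊕ P'_i and thus P'_i = P_i ⊕ C_i ⊕ C'_i.
P'[1]: 4 ⊕ B ⊕ 4 = B.
P'[2]: 3 ⊕ D ⊕ 2 = C.
P'[3]: 4 ⊕ 9 ⊕ F = 2.
P'[4]: 5 ⊕ 9 ⊕ B = 7.

P'[1] = B, P'[2] = C, P'[3] = 2, P'[4] = 7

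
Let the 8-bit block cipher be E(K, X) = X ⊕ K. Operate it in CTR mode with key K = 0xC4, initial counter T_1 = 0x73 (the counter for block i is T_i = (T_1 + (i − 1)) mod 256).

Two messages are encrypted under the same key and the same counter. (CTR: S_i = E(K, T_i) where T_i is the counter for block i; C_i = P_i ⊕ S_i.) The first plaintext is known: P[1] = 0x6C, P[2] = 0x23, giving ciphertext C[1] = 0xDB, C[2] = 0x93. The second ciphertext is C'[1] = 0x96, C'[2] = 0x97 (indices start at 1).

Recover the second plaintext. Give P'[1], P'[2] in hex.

In CTR with a reused counter, both messages share the same keystream S_i, so C_i ⊕ C'_i = P_i ⊕ P'_i and thus P'_i = P_i ⊕ C_i ⊕ C'_i.
P'[1]: 0x6C ⊕ 0xDB ⊕ 0x96 = 0x21.
P'[2]: 0x23 ⊕ 0x93 ⊕ 0x97 = 0x27.

P'[1] = 0x21, P'[2] = 0x27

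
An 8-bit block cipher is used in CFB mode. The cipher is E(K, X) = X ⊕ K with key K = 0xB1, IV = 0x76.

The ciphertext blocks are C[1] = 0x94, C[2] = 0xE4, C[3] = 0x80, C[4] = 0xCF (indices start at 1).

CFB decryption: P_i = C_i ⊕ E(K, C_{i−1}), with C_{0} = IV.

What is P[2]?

P[2]: E(K, 0x94) = 0x25; 0xE4 ⊕ 0x25 = 0xC1.

P[2] = 0xC1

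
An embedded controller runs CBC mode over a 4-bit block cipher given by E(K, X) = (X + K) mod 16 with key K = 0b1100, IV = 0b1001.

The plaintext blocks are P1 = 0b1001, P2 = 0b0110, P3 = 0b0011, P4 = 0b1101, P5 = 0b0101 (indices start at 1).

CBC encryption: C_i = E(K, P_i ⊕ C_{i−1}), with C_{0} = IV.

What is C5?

C5 = 0b1001

C1: P1 ⊕ 0b1001 = 0b0000; E(K, 0b0000) = 0b1100.
C2: P2 ⊕ 0b1100 = 0b1010; E(K, 0b1010) = 0b0110.
C3: P3 ⊕ 0b0110 = 0b0101; E(K, 0b0101) = 0b0001.
C4: P4 ⊕ 0b0001 = 0b1100; E(K, 0b1100) = 0b1000.
C5: P5 ⊕ 0b1000 = 0b1101; E(K, 0b1101) = 0b1001.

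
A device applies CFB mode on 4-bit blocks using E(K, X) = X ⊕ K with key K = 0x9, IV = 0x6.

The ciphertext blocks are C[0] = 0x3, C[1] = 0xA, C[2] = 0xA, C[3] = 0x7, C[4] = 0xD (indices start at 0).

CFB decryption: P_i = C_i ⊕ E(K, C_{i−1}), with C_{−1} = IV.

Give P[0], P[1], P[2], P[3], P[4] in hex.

P[0]: E(K, 0x6) = 0xF; 0x3 ⊕ 0xF = 0xC.
P[1]: E(K, 0x3) = 0xA; 0xA ⊕ 0xA = 0x0.
P[2]: E(K, 0xA) = 0x3; 0xA ⊕ 0x3 = 0x9.
P[3]: E(K, 0xA) = 0x3; 0x7 ⊕ 0x3 = 0x4.
P[4]: E(K, 0x7) = 0xE; 0xD ⊕ 0xE = 0x3.

P[0] = 0xC, P[1] = 0x0, P[2] = 0x9, P[3] = 0x4, P[4] = 0x3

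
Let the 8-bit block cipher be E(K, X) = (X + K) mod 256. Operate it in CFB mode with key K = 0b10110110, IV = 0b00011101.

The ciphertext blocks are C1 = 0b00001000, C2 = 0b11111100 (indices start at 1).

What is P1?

CFB decryption: P_i = C_i ⊕ E(K, C_{i−1}), with C_{0} = IV.
P1: E(K, 0b00011101) = 0b11010011; 0b00001000 ⊕ 0b11010011 = 0b11011011.

P1 = 0b11011011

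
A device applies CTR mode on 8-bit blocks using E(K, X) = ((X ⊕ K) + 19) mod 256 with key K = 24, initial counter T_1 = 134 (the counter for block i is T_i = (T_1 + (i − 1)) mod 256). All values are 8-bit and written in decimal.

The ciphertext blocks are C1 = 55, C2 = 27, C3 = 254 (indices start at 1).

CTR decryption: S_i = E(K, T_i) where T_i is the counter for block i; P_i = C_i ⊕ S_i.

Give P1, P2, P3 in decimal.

P1: T = 134, S = E(K, T) = 177; 55 ⊕ 177 = 134.
P2: T = 135, S = E(K, T) = 178; 27 ⊕ 178 = 169.
P3: T = 136, S = E(K, T) = 163; 254 ⊕ 163 = 93.

P1 = 134, P2 = 169, P3 = 93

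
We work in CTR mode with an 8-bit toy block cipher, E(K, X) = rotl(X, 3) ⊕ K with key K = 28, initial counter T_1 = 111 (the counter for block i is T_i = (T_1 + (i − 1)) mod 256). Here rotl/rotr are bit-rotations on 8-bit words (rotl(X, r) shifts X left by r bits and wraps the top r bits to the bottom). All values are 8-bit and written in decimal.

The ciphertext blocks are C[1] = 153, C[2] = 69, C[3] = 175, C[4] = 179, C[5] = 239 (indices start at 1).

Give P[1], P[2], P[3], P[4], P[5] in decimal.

CTR decryption: S_i = E(K, T_i) where T_i is the counter for block i; P_i = C_i ⊕ S_i.
P[1]: T = 111, S = E(K, T) = 103; 153 ⊕ 103 = 254.
P[2]: T = 112, S = E(K, T) = 159; 69 ⊕ 159 = 218.
P[3]: T = 113, S = E(K, T) = 151; 175 ⊕ 151 = 56.
P[4]: T = 114, S = E(K, T) = 143; 179 ⊕ 143 = 60.
P[5]: T = 115, S = E(K, T) = 135; 239 ⊕ 135 = 104.

P[1] = 254, P[2] = 218, P[3] = 56, P[4] = 60, P[5] = 104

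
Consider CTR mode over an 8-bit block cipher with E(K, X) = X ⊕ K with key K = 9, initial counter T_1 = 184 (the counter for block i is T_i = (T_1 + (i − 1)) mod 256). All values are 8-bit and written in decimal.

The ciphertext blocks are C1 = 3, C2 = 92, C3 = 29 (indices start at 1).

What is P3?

P3 = 174

CTR decryption: S_i = E(K, T_i) where T_i is the counter for block i; P_i = C_i ⊕ S_i.
P3: T = 186, S = E(K, T) = 179; 29 ⊕ 179 = 174.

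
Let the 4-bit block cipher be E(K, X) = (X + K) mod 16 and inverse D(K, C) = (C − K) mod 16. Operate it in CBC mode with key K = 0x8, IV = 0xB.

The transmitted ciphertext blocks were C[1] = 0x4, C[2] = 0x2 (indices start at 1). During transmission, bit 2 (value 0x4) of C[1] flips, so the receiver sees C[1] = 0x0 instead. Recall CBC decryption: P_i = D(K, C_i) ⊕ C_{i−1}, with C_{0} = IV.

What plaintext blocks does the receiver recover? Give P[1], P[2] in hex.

P[1] = 0x3, P[2] = 0xA

Only C[1] changed, to 0x0. In CBC, a change in C_i garbles P_i and flips the same bit in P_{i+1}. Decrypting the received ciphertext:
P[1]: D(K, 0x0) = 0x8; 0x8 ⊕ 0xB = 0x3.
P[2]: D(K, 0x2) = 0xA; 0xA ⊕ 0x0 = 0xA.
Blocks that differ from the original plaintext: P[1], P[2].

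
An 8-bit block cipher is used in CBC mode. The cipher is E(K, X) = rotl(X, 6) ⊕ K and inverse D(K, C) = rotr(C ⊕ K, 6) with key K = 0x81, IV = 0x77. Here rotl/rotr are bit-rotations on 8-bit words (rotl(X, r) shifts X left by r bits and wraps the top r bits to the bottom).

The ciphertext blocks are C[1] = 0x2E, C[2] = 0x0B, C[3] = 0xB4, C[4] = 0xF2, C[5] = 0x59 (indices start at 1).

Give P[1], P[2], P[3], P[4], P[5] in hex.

P[1] = 0xC9, P[2] = 0x04, P[3] = 0xDF, P[4] = 0x79, P[5] = 0x91

CBC decryption: P_i = D(K, C_i) ⊕ C_{i−1}, with C_{0} = IV.
P[1]: D(K, 0x2E) = 0xBE; 0xBE ⊕ 0x77 = 0xC9.
P[2]: D(K, 0x0B) = 0x2A; 0x2A ⊕ 0x2E = 0x04.
P[3]: D(K, 0xB4) = 0xD4; 0xD4 ⊕ 0x0B = 0xDF.
P[4]: D(K, 0xF2) = 0xCD; 0xCD ⊕ 0xB4 = 0x79.
P[5]: D(K, 0x59) = 0x63; 0x63 ⊕ 0xF2 = 0x91.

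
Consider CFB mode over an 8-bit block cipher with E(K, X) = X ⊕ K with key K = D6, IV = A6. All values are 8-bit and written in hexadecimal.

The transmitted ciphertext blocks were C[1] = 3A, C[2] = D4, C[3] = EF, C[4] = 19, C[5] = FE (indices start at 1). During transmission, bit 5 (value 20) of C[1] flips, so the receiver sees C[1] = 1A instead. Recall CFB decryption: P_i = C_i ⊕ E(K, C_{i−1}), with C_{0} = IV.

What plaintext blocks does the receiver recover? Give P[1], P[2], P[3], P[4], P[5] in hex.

P[1] = 6A, P[2] = 18, P[3] = ED, P[4] = 20, P[5] = 31

Only C[1] changed, to 1A. In CFB, a change in C_i flips the same bit in P_i and garbles P_{i+1}. Decrypting the received ciphertext:
P[1]: E(K, A6) = 70; 1A ⊕ 70 = 6A.
P[2]: E(K, 1A) = CC; D4 ⊕ CC = 18.
P[3]: E(K, D4) = 02; EF ⊕ 02 = ED.
P[4]: E(K, EF) = 39; 19 ⊕ 39 = 20.
P[5]: E(K, 19) = CF; FE ⊕ CF = 31.
Blocks that differ from the original plaintext: P[1], P[2].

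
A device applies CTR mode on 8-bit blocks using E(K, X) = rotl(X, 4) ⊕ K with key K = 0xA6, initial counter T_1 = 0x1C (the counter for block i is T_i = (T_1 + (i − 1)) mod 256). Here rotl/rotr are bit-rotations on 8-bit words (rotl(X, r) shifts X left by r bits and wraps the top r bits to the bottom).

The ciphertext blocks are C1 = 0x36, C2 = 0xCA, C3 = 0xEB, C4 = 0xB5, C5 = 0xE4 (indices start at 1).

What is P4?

CTR decryption: S_i = E(K, T_i) where T_i is the counter for block i; P_i = C_i ⊕ S_i.
P4: T = 0x1F, S = E(K, T) = 0x57; 0xB5 ⊕ 0x57 = 0xE2.

P4 = 0xE2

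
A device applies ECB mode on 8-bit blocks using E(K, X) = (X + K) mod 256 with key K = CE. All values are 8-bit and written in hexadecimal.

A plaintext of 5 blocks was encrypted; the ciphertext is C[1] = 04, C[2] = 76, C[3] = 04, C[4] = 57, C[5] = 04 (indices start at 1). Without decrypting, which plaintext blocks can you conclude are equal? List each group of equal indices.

P[1] = P[3] = P[5]

ECB encrypts each block independently with the same key, so equal ciphertext blocks imply equal plaintext blocks.
C[1] = C[3] = C[5] = 04, so P[1] = P[3] = P[5].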